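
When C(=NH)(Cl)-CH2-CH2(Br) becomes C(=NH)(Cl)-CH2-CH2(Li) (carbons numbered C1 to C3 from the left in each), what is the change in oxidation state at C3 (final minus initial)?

Before: C3 has 1 bond to C, 2 bonds to H, 1 bond to Br → oxidation state -1.
After: C3 has 1 bond to C, 2 bonds to H, 1 bond to Li → oxidation state -3.
Δ = -3 − (-1) = -2, so this is a reduction at C3.

-2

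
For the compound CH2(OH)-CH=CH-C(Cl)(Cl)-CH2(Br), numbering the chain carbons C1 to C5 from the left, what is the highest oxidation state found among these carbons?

+2

Bonds to more-electronegative neighbours contribute +1 each, bonds to H or metals contribute −1 each, and C–C bonds contribute 0. Tallying each carbon:
C1: 1C, 2H, 1O → 0 − 2 + 1 = -1
C2: 3C, 1H → 0 − 1 = -1
C3: 3C, 1H → 0 − 1 = -1
C4: 2C, 2Cl → 0 + 2 = +2
C5: 1C, 2H, 1Br → 0 − 2 + 1 = -1
The highest value is +2.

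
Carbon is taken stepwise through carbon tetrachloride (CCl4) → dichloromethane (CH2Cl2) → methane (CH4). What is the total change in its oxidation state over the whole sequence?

-8

Carbon oxidation states along the series — carbon tetrachloride: +4, dichloromethane: 0, methane: -4.
Net change = -4 − (+4) = -8.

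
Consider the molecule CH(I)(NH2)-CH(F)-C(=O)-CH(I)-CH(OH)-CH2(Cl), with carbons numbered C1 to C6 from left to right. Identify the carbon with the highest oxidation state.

C3

Bonds to more-electronegative neighbours contribute +1 each, bonds to H or metals contribute −1 each, and C–C bonds contribute 0. Tallying each carbon:
C1: 1C, 1H, 1N, 1I → 0 − 1 + 1 + 1 = +1
C2: 2C, 1H, 1F → 0 − 1 + 1 = 0
C3: 2C, 2O → 0 + 2 = +2
C4: 2C, 1H, 1I → 0 − 1 + 1 = 0
C5: 2C, 1H, 1O → 0 − 1 + 1 = 0
C6: 1C, 2H, 1Cl → 0 − 2 + 1 = -1
The most oxidised carbon is C3 at +2.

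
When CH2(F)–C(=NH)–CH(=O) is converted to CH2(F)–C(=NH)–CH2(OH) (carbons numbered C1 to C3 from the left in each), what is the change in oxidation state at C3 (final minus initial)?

Before: C3 has 1 bond to C, 1 bond to H, 2 bonds to O → oxidation state +1.
After: C3 has 1 bond to C, 2 bonds to H, 1 bond to O → oxidation state -1.
Δ = -1 − (+1) = -2, so this is a reduction at C3.

-2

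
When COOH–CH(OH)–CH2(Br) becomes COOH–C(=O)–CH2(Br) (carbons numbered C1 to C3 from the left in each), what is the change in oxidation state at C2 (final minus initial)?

Before: C2 has 2 bonds to C, 1 bond to H, 1 bond to O → oxidation state 0.
After: C2 has 2 bonds to C, 2 bonds to O → oxidation state +2.
Δ = +2 − (0) = +2, so this is an oxidation at C2.

+2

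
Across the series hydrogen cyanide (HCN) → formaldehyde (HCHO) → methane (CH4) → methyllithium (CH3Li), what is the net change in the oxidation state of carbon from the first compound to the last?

Carbon oxidation states along the series — hydrogen cyanide: +2, formaldehyde: 0, methane: -4, methyllithium: -4.
Net change = -4 − (+2) = -6.

-6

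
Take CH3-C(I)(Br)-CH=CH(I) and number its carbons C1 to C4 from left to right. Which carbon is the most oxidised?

Each bond to a more electronegative atom (O, N, halogen) counts +1, each bond to a less electronegative atom (H, metal, B, Si) counts −1, and each C–C bond counts 0. Tallying each carbon:
C1: 1C, 3H → 0 − 3 = -3
C2: 2C, 1Br, 1I → 0 + 1 + 1 = +2
C3: 3C, 1H → 0 − 1 = -1
C4: 2C, 1H, 1I → 0 − 1 + 1 = 0
The most oxidised carbon is C2 at +2.

C2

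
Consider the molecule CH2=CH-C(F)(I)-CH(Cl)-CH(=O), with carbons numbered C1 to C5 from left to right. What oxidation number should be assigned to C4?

Each bond to a more electronegative atom (O, N, halogen) counts +1, each bond to a less electronegative atom (H, metal, B, Si) counts −1, and each C–C bond counts 0.
C4 has one bond to C (0), one bond to C (0), one bond to Cl (+1), one bond to H (-1).
Oxidation state = 0 + 0 + 1 − 1 = 0.

0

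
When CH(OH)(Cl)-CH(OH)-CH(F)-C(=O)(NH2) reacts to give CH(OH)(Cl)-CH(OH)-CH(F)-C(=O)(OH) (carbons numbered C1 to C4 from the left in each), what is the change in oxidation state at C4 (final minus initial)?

Before: C4 has 1 bond to C, 2 bonds to O, 1 bond to N → oxidation state +3.
After: C4 has 1 bond to C, 3 bonds to O → oxidation state +3.
Δ = +3 − (+3) = 0, so no net redox change at C4.

0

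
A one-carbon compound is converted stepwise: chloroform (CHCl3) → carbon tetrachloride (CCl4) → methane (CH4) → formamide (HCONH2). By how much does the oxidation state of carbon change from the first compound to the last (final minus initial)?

Carbon oxidation states along the series — chloroform: +2, carbon tetrachloride: +4, methane: -4, formamide: +2.
Net change = +2 − (+2) = 0.

0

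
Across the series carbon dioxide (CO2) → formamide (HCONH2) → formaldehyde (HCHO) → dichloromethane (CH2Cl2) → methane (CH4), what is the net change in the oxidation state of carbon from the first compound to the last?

Carbon oxidation states along the series — carbon dioxide: +4, formamide: +2, formaldehyde: 0, dichloromethane: 0, methane: -4.
Net change = -4 − (+4) = -8.

-8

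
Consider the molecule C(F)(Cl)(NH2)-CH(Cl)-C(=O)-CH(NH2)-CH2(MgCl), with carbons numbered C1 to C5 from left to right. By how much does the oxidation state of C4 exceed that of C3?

C4: 2C, 1H, 1N → 0 − 1 + 1 = 0
C3: 2C, 2O → 0 + 2 = +2
Difference: 0 − (+2) = -2.

-2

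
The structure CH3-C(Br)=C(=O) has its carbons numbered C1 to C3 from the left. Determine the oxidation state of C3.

C3 has a double bond to C (2×0 = 0), a double bond to O (2×+1 = +2).
Oxidation state = 0 + 2 = +2.

+2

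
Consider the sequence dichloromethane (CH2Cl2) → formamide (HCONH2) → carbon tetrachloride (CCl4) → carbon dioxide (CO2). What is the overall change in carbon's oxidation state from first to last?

+4

Carbon oxidation states along the series — dichloromethane: 0, formamide: +2, carbon tetrachloride: +4, carbon dioxide: +4.
Net change = +4 − (0) = +4.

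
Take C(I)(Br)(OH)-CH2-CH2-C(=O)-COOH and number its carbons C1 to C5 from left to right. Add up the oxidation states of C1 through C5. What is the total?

+4

Assign +1 per bond to O/N/halogen, −1 per bond to H or an electropositive element, and 0 per bond to carbon. Tallying each carbon:
C1: 1C, 1O, 1Br, 1I → 0 + 1 + 1 + 1 = +3
C2: 2C, 2H → 0 − 2 = -2
C3: 2C, 2H → 0 − 2 = -2
C4: 2C, 2O → 0 + 2 = +2
C5: 1C, 3O → 0 + 3 = +3
Sum = +3 − 2 − 2 + 2 + 3 = +4.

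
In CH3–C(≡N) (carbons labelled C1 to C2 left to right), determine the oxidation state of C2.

+3

Count +1 for every bond to an atom more electronegative than carbon and −1 for every bond to one less electronegative; C–C bonds are 0.
C2 has one bond to C (0), a triple bond to N (3×+1 = +3).
Oxidation state = 0 + 3 = +3.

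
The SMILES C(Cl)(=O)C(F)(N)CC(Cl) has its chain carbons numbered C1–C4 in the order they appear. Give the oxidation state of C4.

-1

C4 has one bond to C (0), one bond to H (-1), one bond to Cl (+1), one bond to H (-1).
Oxidation state = 0 − 1 + 1 − 1 = -1.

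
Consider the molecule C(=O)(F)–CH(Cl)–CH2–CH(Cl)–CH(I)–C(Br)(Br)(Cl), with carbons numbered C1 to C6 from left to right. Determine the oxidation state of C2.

Bonds to more-electronegative neighbours contribute +1 each, bonds to H or metals contribute −1 each, and C–C bonds contribute 0.
C2 has one bond to C (0), one bond to C (0), one bond to H (-1), one bond to Cl (+1).
Oxidation state = 0 + 0 − 1 + 1 = 0.

0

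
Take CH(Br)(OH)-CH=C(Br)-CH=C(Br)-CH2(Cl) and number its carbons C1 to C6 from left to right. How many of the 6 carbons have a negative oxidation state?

3

Bonds to more-electronegative neighbours contribute +1 each, bonds to H or metals contribute −1 each, and C–C bonds contribute 0. Tallying each carbon:
C1: 1C, 1H, 1O, 1Br → 0 − 1 + 1 + 1 = +1
C2: 3C, 1H → 0 − 1 = -1
C3: 3C, 1Br → 0 + 1 = +1
C4: 3C, 1H → 0 − 1 = -1
C5: 3C, 1Br → 0 + 1 = +1
C6: 1C, 2H, 1Cl → 0 − 2 + 1 = -1
3 carbons (C2, C4, C6) meet the condition.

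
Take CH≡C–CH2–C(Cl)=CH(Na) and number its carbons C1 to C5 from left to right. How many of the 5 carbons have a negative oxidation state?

Each bond to a more electronegative atom (O, N, halogen) counts +1, each bond to a less electronegative atom (H, metal, B, Si) counts −1, and each C–C bond counts 0. Tallying each carbon:
C1: 3C, 1H → 0 − 1 = -1
C2: 4C → 0 = 0
C3: 2C, 2H → 0 − 2 = -2
C4: 3C, 1Cl → 0 + 1 = +1
C5: 2C, 1H, 1Na → 0 − 1 − 1 = -2
3 carbons (C1, C3, C5) meet the condition.

3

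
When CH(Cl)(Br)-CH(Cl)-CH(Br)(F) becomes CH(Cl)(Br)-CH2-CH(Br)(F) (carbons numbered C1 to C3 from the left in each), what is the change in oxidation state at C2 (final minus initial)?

-2

Before: C2 has 2 bonds to C, 1 bond to H, 1 bond to Cl → oxidation state 0.
After: C2 has 2 bonds to C, 2 bonds to H → oxidation state -2.
Δ = -2 − (0) = -2, so this is a reduction at C2.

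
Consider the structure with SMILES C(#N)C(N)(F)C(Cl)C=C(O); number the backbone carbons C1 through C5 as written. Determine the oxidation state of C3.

C3 has one bond to C (0), one bond to C (0), one bond to H (-1), one bond to Cl (+1).
Oxidation state = 0 + 0 − 1 + 1 = 0.

0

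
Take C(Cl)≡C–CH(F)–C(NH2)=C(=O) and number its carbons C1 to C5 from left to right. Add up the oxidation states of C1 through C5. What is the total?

Bonds to more-electronegative neighbours contribute +1 each, bonds to H or metals contribute −1 each, and C–C bonds contribute 0. Tallying each carbon:
C1: 3C, 1Cl → 0 + 1 = +1
C2: 4C → 0 = 0
C3: 2C, 1H, 1F → 0 − 1 + 1 = 0
C4: 3C, 1N → 0 + 1 = +1
C5: 2C, 2O → 0 + 2 = +2
Sum = +1 + 0 + 0 + 1 + 2 = +4.

+4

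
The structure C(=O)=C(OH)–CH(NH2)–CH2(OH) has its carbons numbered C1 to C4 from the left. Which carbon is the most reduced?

Tallying each carbon's bonds:
C1: 2C, 2O → 0 + 2 = +2
C2: 3C, 1O → 0 + 1 = +1
C3: 2C, 1H, 1N → 0 − 1 + 1 = 0
C4: 1C, 2H, 1O → 0 − 2 + 1 = -1
The most reduced carbon is C4 at -1.

C4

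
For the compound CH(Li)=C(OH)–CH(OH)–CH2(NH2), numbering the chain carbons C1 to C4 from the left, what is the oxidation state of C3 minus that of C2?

C3: 2C, 1H, 1O → 0 − 1 + 1 = 0
C2: 3C, 1O → 0 + 1 = +1
Difference: 0 − (+1) = -1.

-1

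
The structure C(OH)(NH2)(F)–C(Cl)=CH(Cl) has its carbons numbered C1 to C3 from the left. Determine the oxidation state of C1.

+3

C1 has one bond to C (0), one bond to O (+1), one bond to N (+1), one bond to F (+1).
Oxidation state = 0 + 1 + 1 + 1 = +3.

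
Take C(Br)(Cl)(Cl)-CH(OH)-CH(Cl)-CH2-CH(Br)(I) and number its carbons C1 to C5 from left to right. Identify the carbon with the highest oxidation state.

Bonds to more-electronegative neighbours contribute +1 each, bonds to H or metals contribute −1 each, and C–C bonds contribute 0. Tallying each carbon:
C1: 1C, 2Cl, 1Br → 0 + 2 + 1 = +3
C2: 2C, 1H, 1O → 0 − 1 + 1 = 0
C3: 2C, 1H, 1Cl → 0 − 1 + 1 = 0
C4: 2C, 2H → 0 − 2 = -2
C5: 1C, 1H, 1Br, 1I → 0 − 1 + 1 + 1 = +1
The most oxidised carbon is C1 at +3.

C1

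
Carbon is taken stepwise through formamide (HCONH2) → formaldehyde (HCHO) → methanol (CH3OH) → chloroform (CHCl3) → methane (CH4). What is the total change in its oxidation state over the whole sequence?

-6

Carbon oxidation states along the series — formamide: +2, formaldehyde: 0, methanol: -2, chloroform: +2, methane: -4.
Net change = -4 − (+2) = -6.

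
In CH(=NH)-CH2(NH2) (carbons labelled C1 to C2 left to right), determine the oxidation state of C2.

Count +1 for every bond to an atom more electronegative than carbon and −1 for every bond to one less electronegative; C–C bonds are 0.
C2 has one bond to C (0), one bond to H (-1), one bond to N (+1), one bond to H (-1).
Oxidation state = 0 − 1 + 1 − 1 = -1.

-1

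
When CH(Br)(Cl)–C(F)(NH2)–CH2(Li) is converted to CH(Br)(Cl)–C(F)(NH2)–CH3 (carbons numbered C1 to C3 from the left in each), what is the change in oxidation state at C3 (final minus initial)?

Before: C3 has 1 bond to C, 2 bonds to H, 1 bond to Li → oxidation state -3.
After: C3 has 1 bond to C, 3 bonds to H → oxidation state -3.
Δ = -3 − (-3) = 0, so no net redox change at C3.

0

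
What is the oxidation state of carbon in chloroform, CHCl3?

The carbon has one bond to H (-1), one bond to Cl (+1), one bond to Cl (+1), one bond to Cl (+1).
Oxidation state = -1 + 1 + 1 + 1 = +2.

+2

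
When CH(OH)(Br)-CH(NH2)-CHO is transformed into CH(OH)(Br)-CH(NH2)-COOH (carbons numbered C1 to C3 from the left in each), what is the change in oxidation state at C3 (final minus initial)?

+2

Before: C3 has 1 bond to C, 1 bond to H, 2 bonds to O → oxidation state +1.
After: C3 has 1 bond to C, 3 bonds to O → oxidation state +3.
Δ = +3 − (+1) = +2, so this is an oxidation at C3.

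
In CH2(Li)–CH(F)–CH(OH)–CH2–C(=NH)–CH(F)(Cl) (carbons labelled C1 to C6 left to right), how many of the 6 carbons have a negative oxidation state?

2

Count +1 for every bond to an atom more electronegative than carbon and −1 for every bond to one less electronegative; C–C bonds are 0. Tallying each carbon:
C1: 1C, 2H, 1Li → 0 − 2 − 1 = -3
C2: 2C, 1H, 1F → 0 − 1 + 1 = 0
C3: 2C, 1H, 1O → 0 − 1 + 1 = 0
C4: 2C, 2H → 0 − 2 = -2
C5: 2C, 2N → 0 + 2 = +2
C6: 1C, 1H, 1F, 1Cl → 0 − 1 + 1 + 1 = +1
2 carbons (C1, C4) meet the condition.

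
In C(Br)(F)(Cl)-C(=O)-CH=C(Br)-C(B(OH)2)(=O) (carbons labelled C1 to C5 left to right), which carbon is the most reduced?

Tallying each carbon's bonds:
C1: 1C, 1F, 1Cl, 1Br → 0 + 1 + 1 + 1 = +3
C2: 2C, 2O → 0 + 2 = +2
C3: 3C, 1H → 0 − 1 = -1
C4: 3C, 1Br → 0 + 1 = +1
C5: 1C, 2O, 1B → 0 + 2 − 1 = +1
The most reduced carbon is C3 at -1.

C3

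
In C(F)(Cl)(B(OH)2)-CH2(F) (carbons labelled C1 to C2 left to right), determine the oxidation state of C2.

-1

C2 has one bond to C (0), one bond to F (+1), one bond to H (-1), one bond to H (-1).
Oxidation state = 0 + 1 − 1 − 1 = -1.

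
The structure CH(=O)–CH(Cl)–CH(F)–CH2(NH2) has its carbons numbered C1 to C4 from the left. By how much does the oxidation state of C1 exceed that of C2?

+1

C1: 1C, 1H, 2O → 0 − 1 + 2 = +1
C2: 2C, 1H, 1Cl → 0 − 1 + 1 = 0
Difference: +1 − (0) = +1.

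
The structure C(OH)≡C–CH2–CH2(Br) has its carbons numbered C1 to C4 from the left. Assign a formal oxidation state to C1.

Count +1 for every bond to an atom more electronegative than carbon and −1 for every bond to one less electronegative; C–C bonds are 0.
C1 has a triple bond to C (3×0 = 0), one bond to O (+1).
Oxidation state = 0 + 1 = +1.

+1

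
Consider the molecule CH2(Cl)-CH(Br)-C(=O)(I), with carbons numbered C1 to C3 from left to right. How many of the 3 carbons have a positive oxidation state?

Each bond to a more electronegative atom (O, N, halogen) counts +1, each bond to a less electronegative atom (H, metal, B, Si) counts −1, and each C–C bond counts 0. Tallying each carbon:
C1: 1C, 2H, 1Cl → 0 − 2 + 1 = -1
C2: 2C, 1H, 1Br → 0 − 1 + 1 = 0
C3: 1C, 2O, 1I → 0 + 2 + 1 = +3
1 carbon (C3) meets the condition.

1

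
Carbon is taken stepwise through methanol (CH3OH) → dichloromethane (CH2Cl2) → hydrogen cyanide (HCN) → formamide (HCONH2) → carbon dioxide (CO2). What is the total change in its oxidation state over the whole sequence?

+6

Carbon oxidation states along the series — methanol: -2, dichloromethane: 0, hydrogen cyanide: +2, formamide: +2, carbon dioxide: +4.
Net change = +4 − (-2) = +6.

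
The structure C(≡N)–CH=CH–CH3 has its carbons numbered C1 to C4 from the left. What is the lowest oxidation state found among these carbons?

Bonds to more-electronegative neighbours contribute +1 each, bonds to H or metals contribute −1 each, and C–C bonds contribute 0. Tallying each carbon:
C1: 1C, 3N → 0 + 3 = +3
C2: 3C, 1H → 0 − 1 = -1
C3: 3C, 1H → 0 − 1 = -1
C4: 1C, 3H → 0 − 3 = -3
The lowest value is -3.

-3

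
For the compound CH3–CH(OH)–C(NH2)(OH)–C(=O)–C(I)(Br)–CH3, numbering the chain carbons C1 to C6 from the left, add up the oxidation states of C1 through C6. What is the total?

Each bond to a more electronegative atom (O, N, halogen) counts +1, each bond to a less electronegative atom (H, metal, B, Si) counts −1, and each C–C bond counts 0. Tallying each carbon:
C1: 1C, 3H → 0 − 3 = -3
C2: 2C, 1H, 1O → 0 − 1 + 1 = 0
C3: 2C, 1O, 1N → 0 + 1 + 1 = +2
C4: 2C, 2O → 0 + 2 = +2
C5: 2C, 1Br, 1I → 0 + 1 + 1 = +2
C6: 1C, 3H → 0 − 3 = -3
Sum = -3 + 0 + 2 + 2 + 2 − 3 = 0.

0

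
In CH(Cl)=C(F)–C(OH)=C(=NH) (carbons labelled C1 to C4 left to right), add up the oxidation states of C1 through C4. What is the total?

Tallying each carbon's bonds:
C1: 2C, 1H, 1Cl → 0 − 1 + 1 = 0
C2: 3C, 1F → 0 + 1 = +1
C3: 3C, 1O → 0 + 1 = +1
C4: 2C, 2N → 0 + 2 = +2
Sum = 0 + 1 + 1 + 2 = +4.

+4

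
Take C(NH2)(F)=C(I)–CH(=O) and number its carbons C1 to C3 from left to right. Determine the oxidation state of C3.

Each bond to a more electronegative atom (O, N, halogen) counts +1, each bond to a less electronegative atom (H, metal, B, Si) counts −1, and each C–C bond counts 0.
C3 has one bond to C (0), a double bond to O (2×+1 = +2), one bond to H (-1).
Oxidation state = 0 + 2 − 1 = +1.

+1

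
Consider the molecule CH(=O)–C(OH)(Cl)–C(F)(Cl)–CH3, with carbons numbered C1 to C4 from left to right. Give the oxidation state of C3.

+2

Count +1 for every bond to an atom more electronegative than carbon and −1 for every bond to one less electronegative; C–C bonds are 0.
C3 has one bond to C (0), one bond to C (0), one bond to F (+1), one bond to Cl (+1).
Oxidation state = 0 + 0 + 1 + 1 = +2.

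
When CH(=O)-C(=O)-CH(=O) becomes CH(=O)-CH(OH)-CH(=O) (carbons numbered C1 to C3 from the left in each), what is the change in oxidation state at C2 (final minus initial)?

-2

Before: C2 has 2 bonds to C, 2 bonds to O → oxidation state +2.
After: C2 has 2 bonds to C, 1 bond to H, 1 bond to O → oxidation state 0.
Δ = 0 − (+2) = -2, so this is a reduction at C2.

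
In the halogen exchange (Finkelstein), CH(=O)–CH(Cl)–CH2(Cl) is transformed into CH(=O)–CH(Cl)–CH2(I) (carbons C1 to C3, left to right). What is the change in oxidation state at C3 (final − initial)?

0

Before: C3 has 1 bond to C, 2 bonds to H, 1 bond to Cl → oxidation state -1.
After: C3 has 1 bond to C, 2 bonds to H, 1 bond to I → oxidation state -1.
Δ = -1 − (-1) = 0, so no net redox change at C3.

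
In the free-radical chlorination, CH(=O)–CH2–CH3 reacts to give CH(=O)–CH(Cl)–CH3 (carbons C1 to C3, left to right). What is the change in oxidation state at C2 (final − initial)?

Before: C2 has 2 bonds to C, 2 bonds to H → oxidation state -2.
After: C2 has 2 bonds to C, 1 bond to H, 1 bond to Cl → oxidation state 0.
Δ = 0 − (-2) = +2, so this is an oxidation at C2.

+2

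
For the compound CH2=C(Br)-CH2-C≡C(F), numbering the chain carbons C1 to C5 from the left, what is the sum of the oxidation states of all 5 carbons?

-2

Bonds to more-electronegative neighbours contribute +1 each, bonds to H or metals contribute −1 each, and C–C bonds contribute 0. Tallying each carbon:
C1: 2C, 2H → 0 − 2 = -2
C2: 3C, 1Br → 0 + 1 = +1
C3: 2C, 2H → 0 − 2 = -2
C4: 4C → 0 = 0
C5: 3C, 1F → 0 + 1 = +1
Sum = -2 + 1 − 2 + 0 + 1 = -2.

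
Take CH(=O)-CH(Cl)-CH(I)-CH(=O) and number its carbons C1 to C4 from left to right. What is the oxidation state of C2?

0

Count +1 for every bond to an atom more electronegative than carbon and −1 for every bond to one less electronegative; C–C bonds are 0.
C2 has one bond to C (0), one bond to C (0), one bond to Cl (+1), one bond to H (-1).
Oxidation state = 0 + 0 + 1 − 1 = 0.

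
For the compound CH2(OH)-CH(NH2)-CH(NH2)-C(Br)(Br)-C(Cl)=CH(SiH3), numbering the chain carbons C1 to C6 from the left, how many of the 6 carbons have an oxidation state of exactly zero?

Tallying each carbon's bonds:
C1: 1C, 2H, 1O → 0 − 2 + 1 = -1
C2: 2C, 1H, 1N → 0 − 1 + 1 = 0
C3: 2C, 1H, 1N → 0 − 1 + 1 = 0
C4: 2C, 2Br → 0 + 2 = +2
C5: 3C, 1Cl → 0 + 1 = +1
C6: 2C, 1H, 1Si → 0 − 1 − 1 = -2
2 carbons (C2, C3) meet the condition.

2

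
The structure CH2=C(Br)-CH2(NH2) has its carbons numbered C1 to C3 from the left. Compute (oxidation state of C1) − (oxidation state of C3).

C1: 2C, 2H → 0 − 2 = -2
C3: 1C, 2H, 1N → 0 − 2 + 1 = -1
Difference: -2 − (-1) = -1.

-1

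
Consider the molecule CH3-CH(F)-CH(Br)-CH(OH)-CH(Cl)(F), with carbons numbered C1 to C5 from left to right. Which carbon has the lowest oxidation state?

Assign +1 per bond to O/N/halogen, −1 per bond to H or an electropositive element, and 0 per bond to carbon. Tallying each carbon:
C1: 1C, 3H → 0 − 3 = -3
C2: 2C, 1H, 1F → 0 − 1 + 1 = 0
C3: 2C, 1H, 1Br → 0 − 1 + 1 = 0
C4: 2C, 1H, 1O → 0 − 1 + 1 = 0
C5: 1C, 1H, 1F, 1Cl → 0 − 1 + 1 + 1 = +1
The most reduced carbon is C1 at -3.

C1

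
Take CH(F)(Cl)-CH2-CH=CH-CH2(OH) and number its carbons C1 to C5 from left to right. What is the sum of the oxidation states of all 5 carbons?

-4

Each bond to a more electronegative atom (O, N, halogen) counts +1, each bond to a less electronegative atom (H, metal, B, Si) counts −1, and each C–C bond counts 0. Tallying each carbon:
C1: 1C, 1H, 1F, 1Cl → 0 − 1 + 1 + 1 = +1
C2: 2C, 2H → 0 − 2 = -2
C3: 3C, 1H → 0 − 1 = -1
C4: 3C, 1H → 0 − 1 = -1
C5: 1C, 2H, 1O → 0 − 2 + 1 = -1
Sum = +1 − 2 − 1 − 1 − 1 = -4.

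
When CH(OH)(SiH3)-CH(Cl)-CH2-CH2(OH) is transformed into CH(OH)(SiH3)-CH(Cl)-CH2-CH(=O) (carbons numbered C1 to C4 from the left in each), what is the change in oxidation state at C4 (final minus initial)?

+2

Before: C4 has 1 bond to C, 2 bonds to H, 1 bond to O → oxidation state -1.
After: C4 has 1 bond to C, 1 bond to H, 2 bonds to O → oxidation state +1.
Δ = +1 − (-1) = +2, so this is an oxidation at C4.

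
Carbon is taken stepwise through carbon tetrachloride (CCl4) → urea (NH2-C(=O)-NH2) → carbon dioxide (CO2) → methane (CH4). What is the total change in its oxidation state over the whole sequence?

-8

Carbon oxidation states along the series — carbon tetrachloride: +4, urea: +4, carbon dioxide: +4, methane: -4.
Net change = -4 − (+4) = -8.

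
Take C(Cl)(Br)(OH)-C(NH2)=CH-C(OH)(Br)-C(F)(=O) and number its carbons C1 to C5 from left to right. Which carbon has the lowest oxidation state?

C3

Tallying each carbon's bonds:
C1: 1C, 1O, 1Cl, 1Br → 0 + 1 + 1 + 1 = +3
C2: 3C, 1N → 0 + 1 = +1
C3: 3C, 1H → 0 − 1 = -1
C4: 2C, 1O, 1Br → 0 + 1 + 1 = +2
C5: 1C, 2O, 1F → 0 + 2 + 1 = +3
The most reduced carbon is C3 at -1.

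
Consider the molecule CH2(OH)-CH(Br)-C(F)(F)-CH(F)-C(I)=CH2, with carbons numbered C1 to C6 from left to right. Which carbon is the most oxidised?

C3

Tallying each carbon's bonds:
C1: 1C, 2H, 1O → 0 − 2 + 1 = -1
C2: 2C, 1H, 1Br → 0 − 1 + 1 = 0
C3: 2C, 2F → 0 + 2 = +2
C4: 2C, 1H, 1F → 0 − 1 + 1 = 0
C5: 3C, 1I → 0 + 1 = +1
C6: 2C, 2H → 0 − 2 = -2
The most oxidised carbon is C3 at +2.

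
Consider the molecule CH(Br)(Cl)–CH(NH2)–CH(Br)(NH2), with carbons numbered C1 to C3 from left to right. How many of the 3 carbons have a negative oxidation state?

0

Tallying each carbon's bonds:
C1: 1C, 1H, 1Cl, 1Br → 0 − 1 + 1 + 1 = +1
C2: 2C, 1H, 1N → 0 − 1 + 1 = 0
C3: 1C, 1H, 1N, 1Br → 0 − 1 + 1 + 1 = +1
0 carbons meet the condition.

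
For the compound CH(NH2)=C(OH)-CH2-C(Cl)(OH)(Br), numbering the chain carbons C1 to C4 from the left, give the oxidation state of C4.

Each bond to a more electronegative atom (O, N, halogen) counts +1, each bond to a less electronegative atom (H, metal, B, Si) counts −1, and each C–C bond counts 0.
C4 has one bond to C (0), one bond to Cl (+1), one bond to O (+1), one bond to Br (+1).
Oxidation state = 0 + 1 + 1 + 1 = +3.

+3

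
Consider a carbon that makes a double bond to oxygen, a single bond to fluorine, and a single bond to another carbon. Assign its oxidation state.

+3

Assign +1 per bond to O/N/halogen, −1 per bond to H or an electropositive element, and 0 per bond to carbon.
The carbon has one bond to C (0), a double bond to O (2×+1 = +2), one bond to F (+1).
Oxidation state = 0 + 2 + 1 = +3.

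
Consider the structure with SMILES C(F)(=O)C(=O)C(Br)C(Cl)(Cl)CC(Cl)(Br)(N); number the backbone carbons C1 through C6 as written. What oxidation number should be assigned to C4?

+2

Count +1 for every bond to an atom more electronegative than carbon and −1 for every bond to one less electronegative; C–C bonds are 0.
C4 has one bond to C (0), one bond to C (0), one bond to Cl (+1), one bond to Cl (+1).
Oxidation state = 0 + 0 + 1 + 1 = +2.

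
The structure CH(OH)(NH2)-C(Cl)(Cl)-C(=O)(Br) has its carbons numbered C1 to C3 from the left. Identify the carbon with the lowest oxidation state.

C1

Each bond to a more electronegative atom (O, N, halogen) counts +1, each bond to a less electronegative atom (H, metal, B, Si) counts −1, and each C–C bond counts 0. Tallying each carbon:
C1: 1C, 1H, 1O, 1N → 0 − 1 + 1 + 1 = +1
C2: 2C, 2Cl → 0 + 2 = +2
C3: 1C, 2O, 1Br → 0 + 2 + 1 = +3
The most reduced carbon is C1 at +1.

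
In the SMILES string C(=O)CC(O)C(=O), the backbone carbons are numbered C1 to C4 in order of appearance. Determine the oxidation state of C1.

C1 has one bond to C (0), one bond to H (-1), a double bond to O (2×+1 = +2).
Oxidation state = 0 − 1 + 2 = +1.

+1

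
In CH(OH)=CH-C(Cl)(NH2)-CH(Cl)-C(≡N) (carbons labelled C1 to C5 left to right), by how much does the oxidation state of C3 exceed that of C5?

-1

C3: 2C, 1N, 1Cl → 0 + 1 + 1 = +2
C5: 1C, 3N → 0 + 3 = +3
Difference: +2 − (+3) = -1.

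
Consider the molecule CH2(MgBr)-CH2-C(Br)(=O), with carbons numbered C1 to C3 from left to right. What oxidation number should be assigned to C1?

-3

Each bond to a more electronegative atom (O, N, halogen) counts +1, each bond to a less electronegative atom (H, metal, B, Si) counts −1, and each C–C bond counts 0.
C1 has one bond to C (0), one bond to H (-1), one bond to Mg (-1), one bond to H (-1).
Oxidation state = 0 − 1 − 1 − 1 = -3.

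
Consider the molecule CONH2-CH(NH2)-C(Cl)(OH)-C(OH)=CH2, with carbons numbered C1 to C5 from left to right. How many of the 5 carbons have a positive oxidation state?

3

Tallying each carbon's bonds:
C1: 1C, 2O, 1N → 0 + 2 + 1 = +3
C2: 2C, 1H, 1N → 0 − 1 + 1 = 0
C3: 2C, 1O, 1Cl → 0 + 1 + 1 = +2
C4: 3C, 1O → 0 + 1 = +1
C5: 2C, 2H → 0 − 2 = -2
3 carbons (C1, C3, C4) meet the condition.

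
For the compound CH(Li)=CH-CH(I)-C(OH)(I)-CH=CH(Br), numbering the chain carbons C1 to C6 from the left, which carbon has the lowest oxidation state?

Tallying each carbon's bonds:
C1: 2C, 1H, 1Li → 0 − 1 − 1 = -2
C2: 3C, 1H → 0 − 1 = -1
C3: 2C, 1H, 1I → 0 − 1 + 1 = 0
C4: 2C, 1O, 1I → 0 + 1 + 1 = +2
C5: 3C, 1H → 0 − 1 = -1
C6: 2C, 1H, 1Br → 0 − 1 + 1 = 0
The most reduced carbon is C1 at -2.

C1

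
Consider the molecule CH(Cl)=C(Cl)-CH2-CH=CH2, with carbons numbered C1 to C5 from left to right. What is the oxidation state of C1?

C1 has a double bond to C (2×0 = 0), one bond to H (-1), one bond to Cl (+1).
Oxidation state = 0 − 1 + 1 = 0.

0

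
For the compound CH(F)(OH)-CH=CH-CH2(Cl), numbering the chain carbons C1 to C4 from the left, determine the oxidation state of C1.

Assign +1 per bond to O/N/halogen, −1 per bond to H or an electropositive element, and 0 per bond to carbon.
C1 has one bond to C (0), one bond to F (+1), one bond to O (+1), one bond to H (-1).
Oxidation state = 0 + 1 + 1 − 1 = +1.

+1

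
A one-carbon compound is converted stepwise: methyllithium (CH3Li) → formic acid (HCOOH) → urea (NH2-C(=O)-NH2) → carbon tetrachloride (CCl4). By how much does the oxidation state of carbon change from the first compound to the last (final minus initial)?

Carbon oxidation states along the series — methyllithium: -4, formic acid: +2, urea: +4, carbon tetrachloride: +4.
Net change = +4 − (-4) = +8.

+8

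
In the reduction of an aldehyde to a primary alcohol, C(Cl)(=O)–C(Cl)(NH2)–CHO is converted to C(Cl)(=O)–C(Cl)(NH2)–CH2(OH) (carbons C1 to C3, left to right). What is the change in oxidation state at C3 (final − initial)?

Before: C3 has 1 bond to C, 1 bond to H, 2 bonds to O → oxidation state +1.
After: C3 has 1 bond to C, 2 bonds to H, 1 bond to O → oxidation state -1.
Δ = -1 − (+1) = -2, so this is a reduction at C3.

-2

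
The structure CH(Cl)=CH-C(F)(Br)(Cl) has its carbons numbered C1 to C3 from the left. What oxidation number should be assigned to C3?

+3

C3 has one bond to C (0), one bond to F (+1), one bond to Br (+1), one bond to Cl (+1).
Oxidation state = 0 + 1 + 1 + 1 = +3.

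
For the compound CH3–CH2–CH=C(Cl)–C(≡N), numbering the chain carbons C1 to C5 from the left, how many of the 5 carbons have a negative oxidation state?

3

Tallying each carbon's bonds:
C1: 1C, 3H → 0 − 3 = -3
C2: 2C, 2H → 0 − 2 = -2
C3: 3C, 1H → 0 − 1 = -1
C4: 3C, 1Cl → 0 + 1 = +1
C5: 1C, 3N → 0 + 3 = +3
3 carbons (C1, C2, C3) meet the condition.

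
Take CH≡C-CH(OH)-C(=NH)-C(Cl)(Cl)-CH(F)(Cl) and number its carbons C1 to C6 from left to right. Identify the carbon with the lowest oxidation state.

Tallying each carbon's bonds:
C1: 3C, 1H → 0 − 1 = -1
C2: 4C → 0 = 0
C3: 2C, 1H, 1O → 0 − 1 + 1 = 0
C4: 2C, 2N → 0 + 2 = +2
C5: 2C, 2Cl → 0 + 2 = +2
C6: 1C, 1H, 1F, 1Cl → 0 − 1 + 1 + 1 = +1
The most reduced carbon is C1 at -1.

C1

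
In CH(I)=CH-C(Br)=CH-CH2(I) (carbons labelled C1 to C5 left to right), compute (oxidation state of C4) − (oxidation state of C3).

C4: 3C, 1H → 0 − 1 = -1
C3: 3C, 1Br → 0 + 1 = +1
Difference: -1 − (+1) = -2.

-2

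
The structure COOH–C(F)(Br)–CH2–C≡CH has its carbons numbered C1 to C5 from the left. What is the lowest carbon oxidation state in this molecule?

Count +1 for every bond to an atom more electronegative than carbon and −1 for every bond to one less electronegative; C–C bonds are 0. Tallying each carbon:
C1: 1C, 3O → 0 + 3 = +3
C2: 2C, 1F, 1Br → 0 + 1 + 1 = +2
C3: 2C, 2H → 0 − 2 = -2
C4: 4C → 0 = 0
C5: 3C, 1H → 0 − 1 = -1
The lowest value is -2.

-2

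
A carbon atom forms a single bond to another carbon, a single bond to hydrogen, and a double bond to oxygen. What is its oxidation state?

+1

Bonds to more-electronegative neighbours contribute +1 each, bonds to H or metals contribute −1 each, and C–C bonds contribute 0.
The carbon has one bond to C (0), a double bond to O (2×+1 = +2), one bond to H (-1).
Oxidation state = 0 + 2 − 1 = +1.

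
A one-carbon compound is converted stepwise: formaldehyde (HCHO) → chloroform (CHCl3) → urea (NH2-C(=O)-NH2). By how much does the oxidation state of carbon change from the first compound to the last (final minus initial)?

Carbon oxidation states along the series — formaldehyde: 0, chloroform: +2, urea: +4.
Net change = +4 − (0) = +4.

+4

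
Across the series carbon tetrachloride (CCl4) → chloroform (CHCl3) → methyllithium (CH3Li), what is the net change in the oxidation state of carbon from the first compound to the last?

Carbon oxidation states along the series — carbon tetrachloride: +4, chloroform: +2, methyllithium: -4.
Net change = -4 − (+4) = -8.

-8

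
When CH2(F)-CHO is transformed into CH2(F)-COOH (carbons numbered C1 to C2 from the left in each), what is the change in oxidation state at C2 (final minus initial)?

+2

Before: C2 has 1 bond to C, 1 bond to H, 2 bonds to O → oxidation state +1.
After: C2 has 1 bond to C, 3 bonds to O → oxidation state +3.
Δ = +3 − (+1) = +2, so this is an oxidation at C2.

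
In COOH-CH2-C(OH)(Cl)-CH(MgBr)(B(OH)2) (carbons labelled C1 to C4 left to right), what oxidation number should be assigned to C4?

-3

Bonds to more-electronegative neighbours contribute +1 each, bonds to H or metals contribute −1 each, and C–C bonds contribute 0.
C4 has one bond to C (0), one bond to Mg (-1), one bond to B (-1), one bond to H (-1).
Oxidation state = 0 − 1 − 1 − 1 = -3.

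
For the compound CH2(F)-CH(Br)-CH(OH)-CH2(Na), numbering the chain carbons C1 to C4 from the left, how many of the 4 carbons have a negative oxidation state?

Count +1 for every bond to an atom more electronegative than carbon and −1 for every bond to one less electronegative; C–C bonds are 0. Tallying each carbon:
C1: 1C, 2H, 1F → 0 − 2 + 1 = -1
C2: 2C, 1H, 1Br → 0 − 1 + 1 = 0
C3: 2C, 1H, 1O → 0 − 1 + 1 = 0
C4: 1C, 2H, 1Na → 0 − 2 − 1 = -3
2 carbons (C1, C4) meet the condition.

2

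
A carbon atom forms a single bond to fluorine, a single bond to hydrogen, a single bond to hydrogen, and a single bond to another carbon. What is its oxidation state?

-1

Assign +1 per bond to O/N/halogen, −1 per bond to H or an electropositive element, and 0 per bond to carbon.
The carbon has one bond to C (0), one bond to H (-1), one bond to F (+1), one bond to H (-1).
Oxidation state = 0 − 1 + 1 − 1 = -1.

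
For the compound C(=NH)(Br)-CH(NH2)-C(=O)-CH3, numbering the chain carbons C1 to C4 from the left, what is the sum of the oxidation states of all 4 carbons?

Assign +1 per bond to O/N/halogen, −1 per bond to H or an electropositive element, and 0 per bond to carbon. Tallying each carbon:
C1: 1C, 2N, 1Br → 0 + 2 + 1 = +3
C2: 2C, 1H, 1N → 0 − 1 + 1 = 0
C3: 2C, 2O → 0 + 2 = +2
C4: 1C, 3H → 0 − 3 = -3
Sum = +3 + 0 + 2 − 3 = +2.

+2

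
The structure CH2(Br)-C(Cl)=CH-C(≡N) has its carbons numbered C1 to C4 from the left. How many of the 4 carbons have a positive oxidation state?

Each bond to a more electronegative atom (O, N, halogen) counts +1, each bond to a less electronegative atom (H, metal, B, Si) counts −1, and each C–C bond counts 0. Tallying each carbon:
C1: 1C, 2H, 1Br → 0 − 2 + 1 = -1
C2: 3C, 1Cl → 0 + 1 = +1
C3: 3C, 1H → 0 − 1 = -1
C4: 1C, 3N → 0 + 3 = +3
2 carbons (C2, C4) meet the condition.

2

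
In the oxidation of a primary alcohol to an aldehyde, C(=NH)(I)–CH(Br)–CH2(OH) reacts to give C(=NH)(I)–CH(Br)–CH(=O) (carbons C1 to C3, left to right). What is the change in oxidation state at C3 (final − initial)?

Before: C3 has 1 bond to C, 2 bonds to H, 1 bond to O → oxidation state -1.
After: C3 has 1 bond to C, 1 bond to H, 2 bonds to O → oxidation state +1.
Δ = +1 − (-1) = +2, so this is an oxidation at C3.

+2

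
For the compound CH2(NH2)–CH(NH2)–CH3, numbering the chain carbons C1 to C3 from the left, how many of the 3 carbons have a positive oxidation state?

0

Count +1 for every bond to an atom more electronegative than carbon and −1 for every bond to one less electronegative; C–C bonds are 0. Tallying each carbon:
C1: 1C, 2H, 1N → 0 − 2 + 1 = -1
C2: 2C, 1H, 1N → 0 − 1 + 1 = 0
C3: 1C, 3H → 0 − 3 = -3
0 carbons meet the condition.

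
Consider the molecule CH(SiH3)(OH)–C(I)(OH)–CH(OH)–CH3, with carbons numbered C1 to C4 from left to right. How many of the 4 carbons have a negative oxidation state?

Tallying each carbon's bonds:
C1: 1C, 1H, 1O, 1Si → 0 − 1 + 1 − 1 = -1
C2: 2C, 1O, 1I → 0 + 1 + 1 = +2
C3: 2C, 1H, 1O → 0 − 1 + 1 = 0
C4: 1C, 3H → 0 − 3 = -3
2 carbons (C1, C4) meet the condition.

2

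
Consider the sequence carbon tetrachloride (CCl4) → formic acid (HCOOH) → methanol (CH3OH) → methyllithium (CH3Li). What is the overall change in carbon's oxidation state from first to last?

Carbon oxidation states along the series — carbon tetrachloride: +4, formic acid: +2, methanol: -2, methyllithium: -4.
Net change = -4 − (+4) = -8.

-8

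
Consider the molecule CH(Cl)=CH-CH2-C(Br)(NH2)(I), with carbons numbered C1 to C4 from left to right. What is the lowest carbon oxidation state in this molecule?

-2

Tallying each carbon's bonds:
C1: 2C, 1H, 1Cl → 0 − 1 + 1 = 0
C2: 3C, 1H → 0 − 1 = -1
C3: 2C, 2H → 0 − 2 = -2
C4: 1C, 1N, 1Br, 1I → 0 + 1 + 1 + 1 = +3
The lowest value is -2.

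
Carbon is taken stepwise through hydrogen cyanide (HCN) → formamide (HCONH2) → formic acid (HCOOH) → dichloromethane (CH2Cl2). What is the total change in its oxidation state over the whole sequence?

Carbon oxidation states along the series — hydrogen cyanide: +2, formamide: +2, formic acid: +2, dichloromethane: 0.
Net change = 0 − (+2) = -2.

-2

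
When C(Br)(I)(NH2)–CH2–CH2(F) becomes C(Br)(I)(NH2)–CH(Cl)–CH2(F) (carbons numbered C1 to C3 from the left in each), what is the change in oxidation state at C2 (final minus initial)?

Before: C2 has 2 bonds to C, 2 bonds to H → oxidation state -2.
After: C2 has 2 bonds to C, 1 bond to H, 1 bond to Cl → oxidation state 0.
Δ = 0 − (-2) = +2, so this is an oxidation at C2.

+2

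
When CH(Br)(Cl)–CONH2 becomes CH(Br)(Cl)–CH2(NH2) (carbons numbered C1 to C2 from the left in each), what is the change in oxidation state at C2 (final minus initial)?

-4

Before: C2 has 1 bond to C, 2 bonds to O, 1 bond to N → oxidation state +3.
After: C2 has 1 bond to C, 2 bonds to H, 1 bond to N → oxidation state -1.
Δ = -1 − (+3) = -4, so this is a reduction at C2.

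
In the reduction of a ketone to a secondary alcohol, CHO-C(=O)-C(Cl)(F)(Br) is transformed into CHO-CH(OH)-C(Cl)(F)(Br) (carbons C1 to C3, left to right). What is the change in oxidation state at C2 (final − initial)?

Before: C2 has 2 bonds to C, 2 bonds to O → oxidation state +2.
After: C2 has 2 bonds to C, 1 bond to H, 1 bond to O → oxidation state 0.
Δ = 0 − (+2) = -2, so this is a reduction at C2.

-2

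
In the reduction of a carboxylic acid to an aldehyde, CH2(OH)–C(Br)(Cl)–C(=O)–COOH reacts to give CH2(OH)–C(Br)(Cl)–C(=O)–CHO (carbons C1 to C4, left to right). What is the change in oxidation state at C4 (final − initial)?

Before: C4 has 1 bond to C, 3 bonds to O → oxidation state +3.
After: C4 has 1 bond to C, 1 bond to H, 2 bonds to O → oxidation state +1.
Δ = +1 − (+3) = -2, so this is a reduction at C4.

-2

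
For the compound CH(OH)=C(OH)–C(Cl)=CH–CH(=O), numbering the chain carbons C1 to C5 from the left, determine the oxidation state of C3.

+1

Each bond to a more electronegative atom (O, N, halogen) counts +1, each bond to a less electronegative atom (H, metal, B, Si) counts −1, and each C–C bond counts 0.
C3 has one bond to C (0), a double bond to C (2×0 = 0), one bond to Cl (+1).
Oxidation state = 0 + 0 + 1 = +1.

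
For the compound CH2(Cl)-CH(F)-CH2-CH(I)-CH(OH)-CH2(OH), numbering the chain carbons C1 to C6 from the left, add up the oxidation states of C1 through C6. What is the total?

Count +1 for every bond to an atom more electronegative than carbon and −1 for every bond to one less electronegative; C–C bonds are 0. Tallying each carbon:
C1: 1C, 2H, 1Cl → 0 − 2 + 1 = -1
C2: 2C, 1H, 1F → 0 − 1 + 1 = 0
C3: 2C, 2H → 0 − 2 = -2
C4: 2C, 1H, 1I → 0 − 1 + 1 = 0
C5: 2C, 1H, 1O → 0 − 1 + 1 = 0
C6: 1C, 2H, 1O → 0 − 2 + 1 = -1
Sum = -1 + 0 − 2 + 0 + 0 − 1 = -4.

-4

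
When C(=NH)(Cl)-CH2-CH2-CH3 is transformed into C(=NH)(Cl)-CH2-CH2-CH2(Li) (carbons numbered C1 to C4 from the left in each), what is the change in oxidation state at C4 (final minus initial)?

Before: C4 has 1 bond to C, 3 bonds to H → oxidation state -3.
After: C4 has 1 bond to C, 2 bonds to H, 1 bond to Li → oxidation state -3.
Δ = -3 − (-3) = 0, so no net redox change at C4.

0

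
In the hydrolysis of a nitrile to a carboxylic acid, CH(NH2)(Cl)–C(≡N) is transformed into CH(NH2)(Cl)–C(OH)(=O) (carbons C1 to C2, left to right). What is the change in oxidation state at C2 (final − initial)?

0

Before: C2 has 1 bond to C, 3 bonds to N → oxidation state +3.
After: C2 has 1 bond to C, 3 bonds to O → oxidation state +3.
Δ = +3 − (+3) = 0, so no net redox change at C2.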